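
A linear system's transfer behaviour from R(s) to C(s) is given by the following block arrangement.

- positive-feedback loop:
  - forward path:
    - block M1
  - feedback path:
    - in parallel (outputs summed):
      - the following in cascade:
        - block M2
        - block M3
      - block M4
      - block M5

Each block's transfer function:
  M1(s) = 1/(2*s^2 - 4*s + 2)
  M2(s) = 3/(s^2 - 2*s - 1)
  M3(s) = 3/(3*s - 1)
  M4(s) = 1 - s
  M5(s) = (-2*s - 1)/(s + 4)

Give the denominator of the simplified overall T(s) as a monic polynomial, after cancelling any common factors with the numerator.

[1] multiply M2, M3 (series): 9/(3*s^3 - 7*s^2 - s + 1)
[2] combine (M2*M3), M4, M5 in parallel: (-3*s^5 - 8*s^4 + 45*s^3 - 17*s^2 + s + 39)/(3*s^4 + 5*s^3 - 29*s^2 - 3*s + 4)
[3] apply the feedback formula to M1, ((M2*M3)+M4+M5): (3*s^4 + 5*s^3 - 29*s^2 - 3*s + 4)/(6*s^6 + s^5 - 64*s^4 + 75*s^3 - 21*s^2 - 23*s - 31)
T(s) is the step-3 result (common factors already cancelled). Leading coefficient of the denominator: 6. Divide through by 6 for the monic polynomial.

Answer: s^6 + s^5/6 - 32*s^4/3 + 25*s^3/2 - 7*s^2/2 - 23*s/6 - 31/6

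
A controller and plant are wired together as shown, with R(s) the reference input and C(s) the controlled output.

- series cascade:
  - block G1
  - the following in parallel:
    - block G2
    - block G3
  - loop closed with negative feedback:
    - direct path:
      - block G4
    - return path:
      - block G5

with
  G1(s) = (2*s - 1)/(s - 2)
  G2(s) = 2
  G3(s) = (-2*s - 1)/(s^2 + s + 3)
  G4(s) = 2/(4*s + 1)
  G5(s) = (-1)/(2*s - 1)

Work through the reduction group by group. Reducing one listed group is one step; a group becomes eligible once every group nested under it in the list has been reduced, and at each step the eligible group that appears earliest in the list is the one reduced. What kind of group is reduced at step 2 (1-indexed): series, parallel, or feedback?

Answer: feedback

Working:
Step 1. parallel reduction of G2, G3
Step 2. feedback reduction of G4, G5
Step 3. multiply G1, (G2+G3), [G4/(1+G4*G5)] (series)
The group at step 2 is a feedback group.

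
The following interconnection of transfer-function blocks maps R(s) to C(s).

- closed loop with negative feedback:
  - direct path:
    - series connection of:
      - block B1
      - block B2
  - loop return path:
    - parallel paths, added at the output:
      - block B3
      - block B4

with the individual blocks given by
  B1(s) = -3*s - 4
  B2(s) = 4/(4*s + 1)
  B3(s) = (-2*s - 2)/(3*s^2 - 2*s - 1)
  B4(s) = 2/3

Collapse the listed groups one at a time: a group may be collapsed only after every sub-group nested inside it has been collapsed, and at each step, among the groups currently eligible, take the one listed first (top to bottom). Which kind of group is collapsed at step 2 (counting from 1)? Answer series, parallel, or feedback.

Answer: parallel

Working:
(1) multiply B1, B2 (series)
(2) combine B3, B4 in parallel
(3) feedback reduction of (B1*B2), (B3+B4)
So the answer for step 2 is parallel.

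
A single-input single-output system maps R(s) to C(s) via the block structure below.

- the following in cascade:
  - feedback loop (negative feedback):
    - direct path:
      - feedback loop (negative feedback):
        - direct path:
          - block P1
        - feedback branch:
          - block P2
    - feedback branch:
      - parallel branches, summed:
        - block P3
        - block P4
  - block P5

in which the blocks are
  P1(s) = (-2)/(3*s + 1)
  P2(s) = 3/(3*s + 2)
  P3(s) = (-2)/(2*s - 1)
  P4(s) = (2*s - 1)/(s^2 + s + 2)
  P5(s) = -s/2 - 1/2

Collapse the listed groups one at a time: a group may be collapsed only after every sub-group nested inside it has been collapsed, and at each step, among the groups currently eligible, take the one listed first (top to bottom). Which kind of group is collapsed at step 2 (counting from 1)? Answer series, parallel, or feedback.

The answer is parallel.

Reasoning:
[1] collapse the loop (P1 forward, P2 return)
[2] sum the parallel branches P3, P4
[3] feedback reduction of [P1/(1+P1*P2)], (P3+P4)
[4] combine [[P1/(1+P1*P2)]/(1+[P1/(1+P1*P2)]*(P3+P4))], P5 in series
At step 2 the group reduced is parallel.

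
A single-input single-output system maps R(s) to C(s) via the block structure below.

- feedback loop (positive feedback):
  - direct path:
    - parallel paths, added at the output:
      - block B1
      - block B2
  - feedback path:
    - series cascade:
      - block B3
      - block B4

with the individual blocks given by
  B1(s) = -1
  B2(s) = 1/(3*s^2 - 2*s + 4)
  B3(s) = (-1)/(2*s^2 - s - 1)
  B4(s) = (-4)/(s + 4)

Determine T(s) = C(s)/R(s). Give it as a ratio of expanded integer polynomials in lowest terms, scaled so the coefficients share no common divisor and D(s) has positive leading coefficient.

(1) combine B1, B2 in parallel, giving (-3*s^2 + 2*s - 3)/(3*s^2 - 2*s + 4)
(2) cascade B3, B4, giving 4/(2*s^3 + 7*s^2 - 5*s - 4)
(3) feedback reduction of (B1+B2), (B3*B4): this yields T(s), and no further normalization is needed

Answer: (-6*s^5 - 17*s^4 + 23*s^3 - 19*s^2 + 7*s + 12)/(6*s^5 + 17*s^4 - 21*s^3 + 38*s^2 - 20*s - 4)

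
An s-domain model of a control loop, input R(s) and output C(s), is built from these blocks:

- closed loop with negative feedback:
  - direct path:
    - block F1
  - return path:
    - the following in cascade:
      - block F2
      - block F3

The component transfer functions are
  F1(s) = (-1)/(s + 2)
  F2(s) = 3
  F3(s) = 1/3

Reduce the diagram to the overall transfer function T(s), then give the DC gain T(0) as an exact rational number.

Step 1: series reduction of F2, F3: 1
Step 2: apply the feedback formula to F1, (F2*F3): (-1)/(s + 1)
DC gain: substitute s = 0 into T(s) from step 2: T(0) = -1/1 = -1.

Answer: -1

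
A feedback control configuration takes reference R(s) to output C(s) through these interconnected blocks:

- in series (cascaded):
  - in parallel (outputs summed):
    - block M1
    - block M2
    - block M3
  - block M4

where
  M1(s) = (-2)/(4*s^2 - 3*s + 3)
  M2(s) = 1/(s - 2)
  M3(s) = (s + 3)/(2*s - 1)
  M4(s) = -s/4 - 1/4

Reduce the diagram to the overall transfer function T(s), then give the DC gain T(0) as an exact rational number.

Step 1: sum the parallel branches M1, M2, M3 = (4*s^4 + 9*s^3 - 38*s^2 + 40*s - 25)/(8*s^4 - 26*s^3 + 29*s^2 - 21*s + 6)
Step 2: multiply (M1+M2+M3), M4 (series) = (-4*s^5 - 13*s^4 + 29*s^3 - 2*s^2 - 15*s + 25)/(32*s^4 - 104*s^3 + 116*s^2 - 84*s + 24)
DC gain: substitute s = 0 into T(s) from step 2: T(0) = 25/24.

Hence the answer: 25/24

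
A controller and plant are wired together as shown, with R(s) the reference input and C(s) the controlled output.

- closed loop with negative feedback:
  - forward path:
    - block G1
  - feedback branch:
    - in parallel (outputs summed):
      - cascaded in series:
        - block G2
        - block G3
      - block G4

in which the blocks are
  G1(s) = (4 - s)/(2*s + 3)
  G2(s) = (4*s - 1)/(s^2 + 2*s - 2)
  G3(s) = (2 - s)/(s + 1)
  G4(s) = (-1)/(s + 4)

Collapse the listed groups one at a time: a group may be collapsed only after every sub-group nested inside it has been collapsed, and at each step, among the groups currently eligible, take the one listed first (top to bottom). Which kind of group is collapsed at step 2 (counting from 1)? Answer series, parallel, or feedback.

The answer is parallel.

Reasoning:
1. multiply G2, G3 (series)
2. reduce the parallel group (G2*G3), G4
3. reduce the feedback loop with forward G1 and return ((G2*G3)+G4)
At step 2 the group reduced is parallel.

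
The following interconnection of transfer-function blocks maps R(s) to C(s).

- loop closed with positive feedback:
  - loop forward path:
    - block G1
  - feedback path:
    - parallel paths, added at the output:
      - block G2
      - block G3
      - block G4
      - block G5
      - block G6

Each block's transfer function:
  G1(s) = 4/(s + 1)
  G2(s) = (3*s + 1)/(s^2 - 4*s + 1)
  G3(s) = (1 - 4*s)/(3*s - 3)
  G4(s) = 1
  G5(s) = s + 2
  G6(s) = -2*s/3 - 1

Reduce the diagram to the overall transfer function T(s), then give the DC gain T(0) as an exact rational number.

First reduce the diagram to T(s).

1. sum the parallel branches G2, G3, G4, G5, G6 -> (s^4 - 3*s^3 + s^2 + 15*s - 8)/(3*s^3 - 15*s^2 + 15*s - 3)
2. feedback reduction of G1, (G2+G3+G4+G5+G6) -> (-12*s^3 + 60*s^2 - 60*s + 12)/(s^4 + 4*s^2 + 48*s - 29)
That last expression is T(s); at s = 0 only the constant terms survive, so T(0) = 12/(-29) = -12/29.

Answer: -12/29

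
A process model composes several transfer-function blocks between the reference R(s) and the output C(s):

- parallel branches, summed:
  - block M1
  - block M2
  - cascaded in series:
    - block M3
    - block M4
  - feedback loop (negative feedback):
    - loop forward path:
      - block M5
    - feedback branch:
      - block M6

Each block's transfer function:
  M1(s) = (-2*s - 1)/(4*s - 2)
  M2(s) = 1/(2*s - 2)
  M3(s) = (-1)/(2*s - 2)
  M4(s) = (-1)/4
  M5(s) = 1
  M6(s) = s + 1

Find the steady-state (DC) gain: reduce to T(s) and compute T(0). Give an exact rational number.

Reducing step by step:

Step 1: cascade M3, M4, giving 1/(8*s - 8)
Step 2: feedback reduction of M5, M6, giving 1/(s + 2)
Step 3: add M1, M2, (M3*M4), [M5/(1+M5*M6)] (parallel), giving (-8*s^3 + 14*s^2 + 3*s + 6)/(16*s^3 + 8*s^2 - 40*s + 16)
Step 3 gives the overall T(s). Then T(0) = 6/16 = 3/8.

Answer: 3/8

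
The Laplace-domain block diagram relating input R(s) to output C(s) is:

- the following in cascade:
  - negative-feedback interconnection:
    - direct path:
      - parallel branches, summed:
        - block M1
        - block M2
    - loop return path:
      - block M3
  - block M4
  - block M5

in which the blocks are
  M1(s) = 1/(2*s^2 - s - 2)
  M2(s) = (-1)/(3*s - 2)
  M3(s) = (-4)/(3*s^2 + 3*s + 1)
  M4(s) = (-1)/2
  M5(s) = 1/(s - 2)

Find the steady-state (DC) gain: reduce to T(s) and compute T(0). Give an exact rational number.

First reduce the diagram to T(s).

Step 1. combine M1, M2 in parallel: (-2*s^2 + 4*s)/(6*s^3 - 7*s^2 - 4*s + 4)
Step 2. feedback reduction of (M1+M2), M3: (-6*s^4 + 6*s^3 + 10*s^2 + 4*s)/(18*s^5 - 3*s^4 - 27*s^3 + s^2 - 8*s + 4)
Step 3. multiply [(M1+M2)/(1+(M1+M2)*M3)], M4, M5 (series): (3*s^3 + 3*s^2 + s)/(18*s^5 - 3*s^4 - 27*s^3 + s^2 - 8*s + 4)
Step 3 gives the overall T(s). Then T(0) = 0/4 = 0.

Answer: 0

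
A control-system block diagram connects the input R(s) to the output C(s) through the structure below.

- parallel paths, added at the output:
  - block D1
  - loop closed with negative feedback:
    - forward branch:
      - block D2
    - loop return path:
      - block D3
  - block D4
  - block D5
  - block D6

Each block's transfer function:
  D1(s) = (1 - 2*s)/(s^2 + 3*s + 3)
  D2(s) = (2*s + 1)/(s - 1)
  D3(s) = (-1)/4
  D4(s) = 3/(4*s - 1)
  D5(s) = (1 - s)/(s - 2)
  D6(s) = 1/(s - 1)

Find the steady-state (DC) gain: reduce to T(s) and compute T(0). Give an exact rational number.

[1] apply the feedback formula to D2, D3; result (8*s + 4)/(2*s - 5)
[2] sum the parallel branches D1, [D2/(1+D2*D3)], D4, D5, D6; result (24*s^6 + 20*s^5 - 28*s^4 - 438*s^3 + 374*s^2 + 260*s - 149)/(8*s^6 - 22*s^5 - 27*s^4 + 64*s^3 + 94*s^2 - 147*s + 30)
That last expression is T(s); at s = 0 only the constant terms survive, so T(0) = -149/30.

Final answer: -149/30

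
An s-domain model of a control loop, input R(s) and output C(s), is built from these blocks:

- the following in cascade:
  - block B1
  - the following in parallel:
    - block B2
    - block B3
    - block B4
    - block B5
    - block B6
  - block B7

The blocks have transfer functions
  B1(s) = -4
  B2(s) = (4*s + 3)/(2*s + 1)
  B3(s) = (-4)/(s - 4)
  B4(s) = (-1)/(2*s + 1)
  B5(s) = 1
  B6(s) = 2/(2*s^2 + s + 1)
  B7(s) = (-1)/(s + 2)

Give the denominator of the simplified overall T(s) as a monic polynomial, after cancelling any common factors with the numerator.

(1) parallel reduction of B2, B3, B4, B5, B6 -> (6*s^3 - 29*s^2 - 11*s - 24)/(2*s^3 - 7*s^2 - 3*s - 4)
(2) multiply B1, (B2+B3+B4+B5+B6), B7 (series) -> (24*s^3 - 116*s^2 - 44*s - 96)/(2*s^4 - 3*s^3 - 17*s^2 - 10*s - 8)
That last expression is T(s), already simplified. Scaling its denominator by 1/2 (the reciprocal of the leading coefficient) yields the monic denominator.

Hence the answer: s^4 - 3*s^3/2 - 17*s^2/2 - 5*s - 4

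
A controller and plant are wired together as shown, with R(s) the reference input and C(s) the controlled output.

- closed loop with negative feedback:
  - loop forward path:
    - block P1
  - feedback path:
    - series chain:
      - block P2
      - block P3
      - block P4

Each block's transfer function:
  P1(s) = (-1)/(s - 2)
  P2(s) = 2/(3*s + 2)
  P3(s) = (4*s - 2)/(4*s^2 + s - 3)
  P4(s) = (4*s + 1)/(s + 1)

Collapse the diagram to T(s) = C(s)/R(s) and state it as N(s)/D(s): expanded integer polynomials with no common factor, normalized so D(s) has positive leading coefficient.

Step 1: series reduction of P2, P3, P4; result (32*s^2 - 8*s - 4)/(12*s^4 + 23*s^3 + 4*s^2 - 13*s - 6)
Step 2: collapse the loop (P1 forward, (P2*P3*P4) return), which is the overall transfer function T(s) = C(s)/R(s) in lowest terms

Hence the answer: (-12*s^4 - 23*s^3 - 4*s^2 + 13*s + 6)/(12*s^5 - s^4 - 42*s^3 - 53*s^2 + 28*s + 16)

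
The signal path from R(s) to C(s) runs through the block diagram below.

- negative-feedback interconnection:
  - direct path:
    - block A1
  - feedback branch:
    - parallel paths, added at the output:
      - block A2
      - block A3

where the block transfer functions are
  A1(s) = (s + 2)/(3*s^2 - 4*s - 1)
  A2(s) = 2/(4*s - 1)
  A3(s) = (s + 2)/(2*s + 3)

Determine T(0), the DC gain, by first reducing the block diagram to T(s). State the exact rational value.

The answer is -6/11.

Reasoning:
(1) add A2, A3 (parallel), giving (4*s^2 + 11*s + 4)/(8*s^2 + 10*s - 3)
(2) reduce the feedback loop with forward A1 and return (A2+A3), giving (8*s^3 + 26*s^2 + 17*s - 6)/(24*s^4 + 2*s^3 - 38*s^2 + 28*s + 11)
The step-2 result is T(s). Setting s = 0: T(0) = -6/11.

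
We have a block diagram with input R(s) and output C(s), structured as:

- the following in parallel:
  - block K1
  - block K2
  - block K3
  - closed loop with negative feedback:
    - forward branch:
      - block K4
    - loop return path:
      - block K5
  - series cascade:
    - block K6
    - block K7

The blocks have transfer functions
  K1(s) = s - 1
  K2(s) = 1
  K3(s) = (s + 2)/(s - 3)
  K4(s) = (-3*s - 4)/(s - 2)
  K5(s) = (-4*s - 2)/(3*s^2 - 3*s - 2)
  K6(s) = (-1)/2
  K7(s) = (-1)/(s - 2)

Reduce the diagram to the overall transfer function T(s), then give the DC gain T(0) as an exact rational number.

Step 1: apply the feedback formula to K4, K5: (-9*s^3 - 3*s^2 + 18*s + 8)/(3*s^3 + 3*s^2 + 26*s + 12)
Step 2: cascade K6, K7: 1/(2*s - 4)
Step 3: parallel reduction of K1, K2, K3, [K4/(1+K4*K5)], (K6*K7): (6*s^6 - 36*s^5 + 151*s^4 - 220*s^3 + 9*s^2 + 6*s - 36)/(6*s^5 - 24*s^4 + 58*s^3 - 200*s^2 + 192*s + 144)
Step 3 gives the overall T(s). Then T(0) = -36/144 = -1/4.

Answer: -1/4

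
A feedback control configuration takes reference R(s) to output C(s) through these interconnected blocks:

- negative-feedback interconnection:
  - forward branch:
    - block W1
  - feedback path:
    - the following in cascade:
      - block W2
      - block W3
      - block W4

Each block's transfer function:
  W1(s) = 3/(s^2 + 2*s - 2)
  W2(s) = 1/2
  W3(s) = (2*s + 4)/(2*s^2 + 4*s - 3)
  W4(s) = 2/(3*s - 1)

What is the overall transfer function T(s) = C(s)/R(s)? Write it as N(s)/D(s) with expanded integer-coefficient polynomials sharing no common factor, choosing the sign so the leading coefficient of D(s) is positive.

The answer is (18*s^3 + 30*s^2 - 39*s + 9)/(6*s^5 + 22*s^4 - 5*s^3 - 43*s^2 + 38*s + 6).

Reasoning:
Step 1. multiply W2, W3, W4 (series); result (2*s + 4)/(6*s^3 + 10*s^2 - 13*s + 3)
Step 2. apply the feedback formula to W1, (W2*W3*W4), which is the overall transfer function T(s) = C(s)/R(s) in lowest terms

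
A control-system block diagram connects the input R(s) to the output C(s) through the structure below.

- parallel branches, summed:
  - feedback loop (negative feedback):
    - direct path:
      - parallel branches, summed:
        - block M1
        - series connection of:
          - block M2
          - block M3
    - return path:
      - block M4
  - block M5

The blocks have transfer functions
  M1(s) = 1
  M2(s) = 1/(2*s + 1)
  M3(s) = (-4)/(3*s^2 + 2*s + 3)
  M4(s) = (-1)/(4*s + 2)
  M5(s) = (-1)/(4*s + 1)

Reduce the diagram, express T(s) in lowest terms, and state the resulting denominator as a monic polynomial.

Step 1 - reduce the series chain M2, M3: (-4)/(6*s^3 + 7*s^2 + 8*s + 3)
Step 2 - combine M1, (M2*M3) in parallel: (6*s^3 + 7*s^2 + 8*s - 1)/(6*s^3 + 7*s^2 + 8*s + 3)
Step 3 - reduce the feedback loop with forward (M1+(M2*M3)) and return M4: (24*s^4 + 40*s^3 + 46*s^2 + 12*s - 2)/(24*s^4 + 34*s^3 + 39*s^2 + 20*s + 7)
Step 4 - combine [(M1+(M2*M3))/(1+(M1+(M2*M3))*M4)], M5 in parallel: (96*s^5 + 160*s^4 + 190*s^3 + 55*s^2 - 16*s - 9)/(96*s^5 + 160*s^4 + 190*s^3 + 119*s^2 + 48*s + 7)
The result of step 4 is T(s) in lowest terms. Its denominator has leading coefficient 96; dividing the denominator through by 96 makes it monic.

Therefore the answer is s^5 + 5*s^4/3 + 95*s^3/48 + 119*s^2/96 + s/2 + 7/96.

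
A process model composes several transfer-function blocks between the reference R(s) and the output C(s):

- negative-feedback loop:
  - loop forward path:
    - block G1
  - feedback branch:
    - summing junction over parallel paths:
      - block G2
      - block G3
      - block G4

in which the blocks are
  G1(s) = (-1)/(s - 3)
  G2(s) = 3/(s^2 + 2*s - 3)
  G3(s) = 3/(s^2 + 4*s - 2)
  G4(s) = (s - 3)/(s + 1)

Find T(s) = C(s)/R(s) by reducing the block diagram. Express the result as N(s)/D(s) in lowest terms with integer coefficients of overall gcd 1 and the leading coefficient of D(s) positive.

Answer: (-s^5 - 7*s^4 - 9*s^3 + 13*s^2 + 10*s - 6)/(s^6 + 3*s^5 - 15*s^4 - 31*s^3 + 30*s^2 - 21*s + 15)

Working:
Step 1 - reduce the parallel group G2, G3, G4, giving (s^5 + 3*s^4 - 9*s^3 - s^2 + 57*s - 33)/(s^5 + 7*s^4 + 9*s^3 - 13*s^2 - 10*s + 6)
Step 2 - collapse the loop (G1 forward, (G2+G3+G4) return): this yields T(s), and no further normalization is needed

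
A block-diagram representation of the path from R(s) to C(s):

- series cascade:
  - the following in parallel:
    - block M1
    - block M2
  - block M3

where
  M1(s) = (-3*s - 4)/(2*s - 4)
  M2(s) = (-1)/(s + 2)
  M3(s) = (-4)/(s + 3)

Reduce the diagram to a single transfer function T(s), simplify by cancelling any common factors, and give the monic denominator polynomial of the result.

(1) combine M1, M2 in parallel: (-3*s^2 - 12*s - 4)/(2*s^2 - 8)
(2) multiply (M1+M2), M3 (series): (6*s^2 + 24*s + 8)/(s^3 + 3*s^2 - 4*s - 12)
No further cancellation is possible in the step-2 result, so that is T(s). Its denominator is already monic.

Therefore the answer is s^3 + 3*s^2 - 4*s - 12.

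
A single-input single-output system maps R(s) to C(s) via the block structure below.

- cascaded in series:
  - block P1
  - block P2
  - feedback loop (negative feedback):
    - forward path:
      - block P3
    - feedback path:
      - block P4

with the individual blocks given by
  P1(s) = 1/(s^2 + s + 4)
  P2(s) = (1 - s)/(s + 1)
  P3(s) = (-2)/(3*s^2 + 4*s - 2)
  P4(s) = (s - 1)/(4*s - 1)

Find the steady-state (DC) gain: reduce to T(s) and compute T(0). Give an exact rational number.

First reduce the diagram to T(s).

(1) reduce the feedback loop with forward P3 and return P4; result (2 - 8*s)/(12*s^3 + 13*s^2 - 14*s + 4)
(2) series reduction of P1, P2, [P3/(1+P3*P4)]; result (8*s^2 - 10*s + 2)/(12*s^6 + 37*s^5 + 72*s^4 + 89*s^3 - 10*s^2 - 36*s + 16)
Evaluating the step-2 result (the overall T(s)) at s = 0 gives T(0) = 2/16 = 1/8.

Answer: 1/8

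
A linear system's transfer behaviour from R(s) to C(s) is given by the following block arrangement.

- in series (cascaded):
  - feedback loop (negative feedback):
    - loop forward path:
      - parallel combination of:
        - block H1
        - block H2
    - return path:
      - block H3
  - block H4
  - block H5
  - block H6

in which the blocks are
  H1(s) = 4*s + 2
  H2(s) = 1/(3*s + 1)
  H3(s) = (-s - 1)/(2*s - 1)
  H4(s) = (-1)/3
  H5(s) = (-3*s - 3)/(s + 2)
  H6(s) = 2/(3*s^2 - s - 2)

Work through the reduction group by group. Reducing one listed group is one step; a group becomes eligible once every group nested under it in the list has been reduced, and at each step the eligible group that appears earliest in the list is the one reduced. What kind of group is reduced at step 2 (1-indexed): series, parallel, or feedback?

The answer is feedback.

Reasoning:
(1) reduce the parallel group H1, H2
(2) close the feedback loop around (H1+H2), H3
(3) cascade [(H1+H2)/(1+(H1+H2)*H3)], H4, H5, H6
Step 2 collapses a feedback group.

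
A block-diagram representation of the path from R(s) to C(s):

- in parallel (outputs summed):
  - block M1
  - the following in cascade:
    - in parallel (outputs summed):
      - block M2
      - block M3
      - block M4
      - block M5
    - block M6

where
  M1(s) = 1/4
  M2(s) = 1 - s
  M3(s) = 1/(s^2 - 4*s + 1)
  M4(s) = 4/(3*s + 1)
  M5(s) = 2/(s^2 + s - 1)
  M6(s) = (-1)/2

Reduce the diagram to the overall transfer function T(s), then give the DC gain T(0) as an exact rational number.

Step 1. parallel reduction of M2, M3, M4, M5, giving (-3*s^6 + 11*s^5 + 11*s^4 - 29*s^3 - 25*s^2 + 19*s - 4)/(3*s^5 - 8*s^4 - 15*s^3 + 11*s^2 + 2*s - 1)
Step 2. combine (M2+M3+M4+M5), M6 in series, giving (3*s^6 - 11*s^5 - 11*s^4 + 29*s^3 + 25*s^2 - 19*s + 4)/(6*s^5 - 16*s^4 - 30*s^3 + 22*s^2 + 4*s - 2)
Step 3. reduce the parallel group M1, ((M2+M3+M4+M5)*M6), giving (6*s^6 - 19*s^5 - 30*s^4 + 43*s^3 + 61*s^2 - 36*s + 7)/(12*s^5 - 32*s^4 - 60*s^3 + 44*s^2 + 8*s - 4)
Evaluating the step-3 result (the overall T(s)) at s = 0 gives T(0) = 7/(-4) = -7/4.

Final answer: -7/4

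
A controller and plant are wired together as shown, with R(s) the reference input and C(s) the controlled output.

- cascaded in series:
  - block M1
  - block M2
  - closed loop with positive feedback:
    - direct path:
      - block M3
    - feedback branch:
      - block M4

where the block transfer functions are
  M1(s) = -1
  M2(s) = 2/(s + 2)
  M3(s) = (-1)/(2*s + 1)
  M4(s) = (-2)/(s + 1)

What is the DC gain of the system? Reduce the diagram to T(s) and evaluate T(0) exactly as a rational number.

Reducing step by step:

(1) apply the feedback formula to M3, M4; result (-s - 1)/(2*s^2 + 3*s - 1)
(2) multiply M1, M2, [M3/(1-M3*M4)] (series); result (2*s + 2)/(2*s^3 + 7*s^2 + 5*s - 2)
The step-2 result is T(s). Setting s = 0: T(0) = 2/(-2) = -1.

Answer: -1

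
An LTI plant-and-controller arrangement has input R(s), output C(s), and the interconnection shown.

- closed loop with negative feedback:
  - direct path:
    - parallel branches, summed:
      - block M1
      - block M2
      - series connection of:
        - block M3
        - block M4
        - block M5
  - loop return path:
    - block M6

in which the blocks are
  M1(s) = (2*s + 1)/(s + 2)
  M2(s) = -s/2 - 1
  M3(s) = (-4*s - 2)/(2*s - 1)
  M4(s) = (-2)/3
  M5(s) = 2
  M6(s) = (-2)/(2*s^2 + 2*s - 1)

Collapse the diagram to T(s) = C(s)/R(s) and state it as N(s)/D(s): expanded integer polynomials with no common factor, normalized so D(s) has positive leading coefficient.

Answer: (-12*s^5 + 58*s^4 + 212*s^3 + 177*s^2 + 8*s - 38)/(24*s^4 + 72*s^3 - 70*s^2 - 178*s - 64)

Working:
1. reduce the series chain M3, M4, M5 = (16*s + 8)/(6*s - 3)
2. add M1, M2, (M3*M4*M5) (parallel) = (-6*s^3 + 35*s^2 + 68*s + 38)/(12*s^2 + 18*s - 12)
3. collapse the loop ((M1+M2+(M3*M4*M5)) forward, M6 return) - this is the overall T(s), already in the required normalized form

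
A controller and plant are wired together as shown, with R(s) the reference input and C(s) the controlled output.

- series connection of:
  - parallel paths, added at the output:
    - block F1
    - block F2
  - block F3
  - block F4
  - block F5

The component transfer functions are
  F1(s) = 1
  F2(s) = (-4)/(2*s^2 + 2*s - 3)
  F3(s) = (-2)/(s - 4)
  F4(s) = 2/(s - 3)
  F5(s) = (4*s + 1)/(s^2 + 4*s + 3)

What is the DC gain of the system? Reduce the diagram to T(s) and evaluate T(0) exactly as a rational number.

Step 1 - reduce the parallel group F1, F2 gives (2*s^2 + 2*s - 7)/(2*s^2 + 2*s - 3)
Step 2 - cascade (F1+F2), F3, F4, F5 gives (-32*s^3 - 40*s^2 + 104*s + 28)/(2*s^6 - 4*s^5 - 35*s^4 + 37*s^3 + 165*s^2 - 9*s - 108)
Evaluating the step-2 result (the overall T(s)) at s = 0 gives T(0) = 28/(-108) = -7/27.

Therefore the answer is -7/27.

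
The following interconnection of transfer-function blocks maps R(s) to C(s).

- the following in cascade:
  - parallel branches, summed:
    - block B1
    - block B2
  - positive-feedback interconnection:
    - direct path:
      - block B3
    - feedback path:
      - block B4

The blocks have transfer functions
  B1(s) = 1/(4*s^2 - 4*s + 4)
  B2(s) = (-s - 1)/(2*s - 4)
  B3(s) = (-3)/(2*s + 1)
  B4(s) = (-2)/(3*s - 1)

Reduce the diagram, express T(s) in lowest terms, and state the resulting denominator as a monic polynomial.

Step 1 - sum the parallel branches B1, B2, giving (-2*s^3 + s - 4)/(4*s^3 - 12*s^2 + 12*s - 8)
Step 2 - collapse the loop (B3 forward, B4 return), giving (3 - 9*s)/(6*s^2 + s - 7)
Step 3 - reduce the series chain (B1+B2), [B3/(1-B3*B4)], giving (18*s^4 - 6*s^3 - 9*s^2 + 39*s - 12)/(24*s^5 - 68*s^4 + 32*s^3 + 48*s^2 - 92*s + 56)
The result of step 3 is T(s) in lowest terms. Its denominator has leading coefficient 24; dividing the denominator through by 24 makes it monic.

Therefore the answer is s^5 - 17*s^4/6 + 4*s^3/3 + 2*s^2 - 23*s/6 + 7/3.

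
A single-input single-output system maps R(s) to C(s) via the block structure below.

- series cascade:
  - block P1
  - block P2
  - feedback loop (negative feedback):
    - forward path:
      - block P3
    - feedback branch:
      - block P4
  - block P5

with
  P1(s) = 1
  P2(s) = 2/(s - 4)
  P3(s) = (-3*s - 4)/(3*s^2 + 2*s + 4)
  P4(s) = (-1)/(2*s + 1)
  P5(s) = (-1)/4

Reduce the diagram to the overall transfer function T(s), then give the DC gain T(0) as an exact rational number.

Step 1 - collapse the loop (P3 forward, P4 return); result (-6*s^2 - 11*s - 4)/(6*s^3 + 7*s^2 + 13*s + 8)
Step 2 - combine P1, P2, [P3/(1+P3*P4)], P5 in series; result (6*s^2 + 11*s + 4)/(12*s^4 - 34*s^3 - 30*s^2 - 88*s - 64)
Step 2 gives the overall T(s). Then T(0) = 4/(-64) = -1/16.

Final answer: -1/16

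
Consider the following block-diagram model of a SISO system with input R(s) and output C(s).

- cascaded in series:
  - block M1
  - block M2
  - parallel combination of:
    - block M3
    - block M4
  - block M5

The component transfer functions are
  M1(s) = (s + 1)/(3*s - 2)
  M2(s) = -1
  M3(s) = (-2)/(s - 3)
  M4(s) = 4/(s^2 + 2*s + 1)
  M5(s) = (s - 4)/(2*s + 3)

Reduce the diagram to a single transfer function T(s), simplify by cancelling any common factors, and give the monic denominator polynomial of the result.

Answer: s^4 - 7*s^3/6 - 17*s^2/3 - s/2 + 3

Working:
Step 1. reduce the parallel group M3, M4; result (-2*s^2 - 14)/(s^3 - s^2 - 5*s - 3)
Step 2. reduce the series chain M1, M2, (M3+M4), M5; result (2*s^3 - 8*s^2 + 14*s - 56)/(6*s^4 - 7*s^3 - 34*s^2 - 3*s + 18)
Step 2 gives the fully reduced T(s), with no common factor left to cancel. The denominator's leading coefficient is 6, so divide each of its coefficients by 6 to get the monic form.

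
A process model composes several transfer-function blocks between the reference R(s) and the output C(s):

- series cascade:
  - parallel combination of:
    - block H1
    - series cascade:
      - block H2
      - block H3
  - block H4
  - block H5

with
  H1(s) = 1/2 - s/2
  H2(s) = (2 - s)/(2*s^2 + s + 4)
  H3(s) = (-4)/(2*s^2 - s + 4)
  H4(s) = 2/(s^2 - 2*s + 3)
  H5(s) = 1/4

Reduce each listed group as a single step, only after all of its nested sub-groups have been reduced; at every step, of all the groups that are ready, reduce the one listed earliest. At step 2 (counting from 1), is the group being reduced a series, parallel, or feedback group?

Reducing step by step:

[1] multiply H2, H3 (series)
[2] combine H1, (H2*H3) in parallel
[3] cascade (H1+(H2*H3)), H4, H5
At step 2 the group reduced is parallel.

Answer: parallel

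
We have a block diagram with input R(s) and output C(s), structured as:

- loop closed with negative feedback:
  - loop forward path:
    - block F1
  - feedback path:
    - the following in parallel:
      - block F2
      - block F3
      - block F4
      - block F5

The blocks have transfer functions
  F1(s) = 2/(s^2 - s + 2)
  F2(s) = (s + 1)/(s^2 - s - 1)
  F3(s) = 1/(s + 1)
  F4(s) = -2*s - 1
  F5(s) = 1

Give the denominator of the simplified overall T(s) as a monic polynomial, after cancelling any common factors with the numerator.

First reduce the diagram to T(s).

1. add F2, F3, F4, F5 (parallel) = (-2*s^4 + 6*s^2 + 3*s)/(s^3 - 2*s - 1)
2. apply the feedback formula to F1, (F2+F3+F4+F5) = (2*s^3 - 4*s - 2)/(s^5 - 5*s^4 + 13*s^2 + 3*s - 2)
No further cancellation is possible in the step-2 result, so that is T(s). Its denominator is already monic.

Answer: s^5 - 5*s^4 + 13*s^2 + 3*s - 2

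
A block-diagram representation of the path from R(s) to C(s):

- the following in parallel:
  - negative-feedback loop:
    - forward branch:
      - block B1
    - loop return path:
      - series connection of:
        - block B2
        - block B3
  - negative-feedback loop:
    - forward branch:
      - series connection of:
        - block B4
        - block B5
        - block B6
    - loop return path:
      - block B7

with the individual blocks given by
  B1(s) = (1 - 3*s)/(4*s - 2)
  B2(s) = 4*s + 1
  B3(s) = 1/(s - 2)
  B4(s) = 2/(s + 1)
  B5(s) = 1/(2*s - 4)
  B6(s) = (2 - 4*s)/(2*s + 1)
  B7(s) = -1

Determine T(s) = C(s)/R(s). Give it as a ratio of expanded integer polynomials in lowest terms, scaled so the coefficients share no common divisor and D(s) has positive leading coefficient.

Answer: (6*s^5 - 17*s^4 - 24*s^3 - 27*s^2 + 64*s - 18)/(16*s^5 + 10*s^4 - 27*s^3 - 36*s^2 - 31*s + 20)

Working:
[1] multiply B2, B3 (series) -> (4*s + 1)/(s - 2)
[2] feedback reduction of B1, (B2*B3) -> (3*s^2 - 7*s + 2)/(8*s^2 + 9*s - 5)
[3] multiply B4, B5, B6 (series) -> (2 - 4*s)/(2*s^3 - s^2 - 5*s - 2)
[4] feedback reduction of (B4*B5*B6), B7 -> (2 - 4*s)/(2*s^3 - s^2 - s - 4)
[5] combine [B1/(1+B1*(B2*B3))], [(B4*B5*B6)/(1+(B4*B5*B6)*B7)] in parallel; the result is T(s) itself (integer coefficients, no common factor, positive leading denominator coefficient)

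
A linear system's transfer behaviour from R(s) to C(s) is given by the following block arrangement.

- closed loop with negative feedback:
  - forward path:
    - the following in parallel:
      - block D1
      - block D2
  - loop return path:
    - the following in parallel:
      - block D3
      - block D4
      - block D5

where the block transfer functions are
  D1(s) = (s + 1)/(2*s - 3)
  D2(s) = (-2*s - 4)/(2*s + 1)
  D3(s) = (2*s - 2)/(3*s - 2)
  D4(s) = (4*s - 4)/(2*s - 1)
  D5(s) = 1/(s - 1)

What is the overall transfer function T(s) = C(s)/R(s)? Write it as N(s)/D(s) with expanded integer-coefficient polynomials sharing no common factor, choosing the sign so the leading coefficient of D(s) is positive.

Step 1: add D1, D2 (parallel): (-2*s^2 + s + 13)/(4*s^2 - 4*s - 3)
Step 2: add D3, D4, D5 (parallel): (16*s^3 - 36*s^2 + 29*s - 8)/(6*s^3 - 13*s^2 + 9*s - 2)
Step 3: collapse the loop ((D1+D2) forward, (D3+D4+D5) return); the result is T(s) itself (integer coefficients, no common factor, positive leading denominator coefficient)

Therefore the answer is (12*s^5 - 32*s^4 - 47*s^3 + 156*s^2 - 115*s + 26)/(8*s^5 - 12*s^4 - 184*s^3 + 428*s^2 - 350*s + 98).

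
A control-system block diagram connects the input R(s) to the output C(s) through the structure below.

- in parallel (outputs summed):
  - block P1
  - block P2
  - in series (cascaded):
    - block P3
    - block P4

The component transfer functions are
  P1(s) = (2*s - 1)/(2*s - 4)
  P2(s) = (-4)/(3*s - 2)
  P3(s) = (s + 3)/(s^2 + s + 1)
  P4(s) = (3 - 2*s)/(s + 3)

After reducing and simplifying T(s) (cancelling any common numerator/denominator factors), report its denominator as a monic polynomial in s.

First reduce the diagram to T(s).

Step 1. multiply P3, P4 (series) = (3 - 2*s)/(s^2 + s + 1)
Step 2. combine P1, P2, (P3*P4) in parallel = (6*s^4 - 21*s^3 + 59*s^2 - 61*s + 42)/(6*s^4 - 10*s^3 - 2*s^2 - 8*s + 8)
No further cancellation is possible in the step-2 result, so that is T(s). Its denominator becomes monic after dividing by the leading coefficient 6.

Answer: s^4 - 5*s^3/3 - s^2/3 - 4*s/3 + 4/3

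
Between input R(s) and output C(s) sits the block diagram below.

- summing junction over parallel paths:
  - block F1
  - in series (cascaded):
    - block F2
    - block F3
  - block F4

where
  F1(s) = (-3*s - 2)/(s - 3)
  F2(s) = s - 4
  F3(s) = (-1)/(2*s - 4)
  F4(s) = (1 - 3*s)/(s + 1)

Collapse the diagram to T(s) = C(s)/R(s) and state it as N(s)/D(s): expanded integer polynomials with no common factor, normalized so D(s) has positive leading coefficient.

Reducing step by step:

Step 1: series reduction of F2, F3: (4 - s)/(2*s - 4)
Step 2: combine F1, (F2*F3), F4 in parallel - this is the overall T(s), already in the required normalized form

Answer: (-13*s^3 + 40*s^2 - 35*s + 8)/(2*s^3 - 8*s^2 + 2*s + 12)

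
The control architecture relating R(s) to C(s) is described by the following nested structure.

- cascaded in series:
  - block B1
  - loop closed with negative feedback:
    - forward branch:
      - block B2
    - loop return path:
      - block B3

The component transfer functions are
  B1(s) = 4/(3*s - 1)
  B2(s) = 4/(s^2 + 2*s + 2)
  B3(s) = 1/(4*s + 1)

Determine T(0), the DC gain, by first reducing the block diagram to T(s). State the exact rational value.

[1] feedback reduction of B2, B3 gives (16*s + 4)/(4*s^3 + 9*s^2 + 10*s + 6)
[2] reduce the series chain B1, [B2/(1+B2*B3)] gives (64*s + 16)/(12*s^4 + 23*s^3 + 21*s^2 + 8*s - 6)
The step-2 result is T(s). Setting s = 0: T(0) = 16/(-6) = -8/3.

Hence the answer: -8/3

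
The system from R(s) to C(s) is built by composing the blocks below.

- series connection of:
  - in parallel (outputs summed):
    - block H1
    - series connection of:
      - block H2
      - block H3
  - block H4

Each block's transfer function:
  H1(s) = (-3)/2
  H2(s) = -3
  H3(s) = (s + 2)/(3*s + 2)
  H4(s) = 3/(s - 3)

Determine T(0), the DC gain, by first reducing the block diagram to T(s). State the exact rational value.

Step 1 - reduce the series chain H2, H3 -> (-3*s - 6)/(3*s + 2)
Step 2 - combine H1, (H2*H3) in parallel -> (-15*s - 18)/(6*s + 4)
Step 3 - cascade (H1+(H2*H3)), H4 -> (-45*s - 54)/(6*s^2 - 14*s - 12)
That last expression is T(s); at s = 0 only the constant terms survive, so T(0) = -54/(-12) = 9/2.

Therefore the answer is 9/2.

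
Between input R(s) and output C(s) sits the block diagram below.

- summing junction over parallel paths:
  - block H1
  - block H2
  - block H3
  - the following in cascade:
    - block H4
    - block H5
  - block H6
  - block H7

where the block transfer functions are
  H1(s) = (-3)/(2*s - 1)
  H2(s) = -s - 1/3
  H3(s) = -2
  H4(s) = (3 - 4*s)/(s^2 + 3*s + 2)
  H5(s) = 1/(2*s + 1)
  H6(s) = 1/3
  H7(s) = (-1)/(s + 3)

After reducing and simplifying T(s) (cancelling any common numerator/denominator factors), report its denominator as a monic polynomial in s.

Step 1. cascade H4, H5 -> (3 - 4*s)/(2*s^3 + 7*s^2 + 7*s + 2)
Step 2. parallel reduction of H1, H2, H3, (H4*H5), H6, H7 -> (-4*s^6 - 32*s^5 - 101*s^4 - 163*s^3 - 130*s^2 - 11*s - 13)/(4*s^5 + 24*s^4 + 43*s^3 + 18*s^2 - 11*s - 6)
The result of step 2 is T(s) in lowest terms. Its denominator has leading coefficient 4; dividing the denominator through by 4 makes it monic.

Therefore the answer is s^5 + 6*s^4 + 43*s^3/4 + 9*s^2/2 - 11*s/4 - 3/2.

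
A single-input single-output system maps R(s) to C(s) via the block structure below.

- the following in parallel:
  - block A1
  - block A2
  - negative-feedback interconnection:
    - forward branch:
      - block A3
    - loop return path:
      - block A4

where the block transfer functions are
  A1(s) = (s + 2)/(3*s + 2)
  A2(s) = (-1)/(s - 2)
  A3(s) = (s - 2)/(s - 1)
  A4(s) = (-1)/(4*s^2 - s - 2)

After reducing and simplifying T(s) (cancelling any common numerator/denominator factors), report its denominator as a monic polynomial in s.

First reduce the diagram to T(s).

Step 1: collapse the loop (A3 forward, A4 return) -> (4*s^3 - 9*s^2 + 4)/(4*s^3 - 5*s^2 - 2*s + 4)
Step 2: reduce the parallel group A1, A2, [A3/(1+A3*A4)] -> (16*s^5 - 60*s^4 + 9*s^3 + 88*s^2 - 16*s - 40)/(12*s^5 - 31*s^4 - 2*s^3 + 40*s^2 - 8*s - 16)
The result of step 2 is T(s) in lowest terms. Its denominator has leading coefficient 12; dividing the denominator through by 12 makes it monic.

Answer: s^5 - 31*s^4/12 - s^3/6 + 10*s^2/3 - 2*s/3 - 4/3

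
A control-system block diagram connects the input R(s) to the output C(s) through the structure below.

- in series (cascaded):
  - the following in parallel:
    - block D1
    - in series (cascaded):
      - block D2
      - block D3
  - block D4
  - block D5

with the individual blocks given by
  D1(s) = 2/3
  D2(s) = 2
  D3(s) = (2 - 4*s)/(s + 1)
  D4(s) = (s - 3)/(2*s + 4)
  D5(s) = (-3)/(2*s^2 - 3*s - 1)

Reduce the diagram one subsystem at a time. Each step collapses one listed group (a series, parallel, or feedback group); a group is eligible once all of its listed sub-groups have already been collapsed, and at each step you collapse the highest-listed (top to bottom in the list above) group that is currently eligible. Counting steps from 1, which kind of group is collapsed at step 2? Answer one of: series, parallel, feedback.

Step 1 - multiply D2, D3 (series)
Step 2 - combine D1, (D2*D3) in parallel
Step 3 - reduce the series chain (D1+(D2*D3)), D4, D5
So the answer for step 2 is parallel.

Answer: parallel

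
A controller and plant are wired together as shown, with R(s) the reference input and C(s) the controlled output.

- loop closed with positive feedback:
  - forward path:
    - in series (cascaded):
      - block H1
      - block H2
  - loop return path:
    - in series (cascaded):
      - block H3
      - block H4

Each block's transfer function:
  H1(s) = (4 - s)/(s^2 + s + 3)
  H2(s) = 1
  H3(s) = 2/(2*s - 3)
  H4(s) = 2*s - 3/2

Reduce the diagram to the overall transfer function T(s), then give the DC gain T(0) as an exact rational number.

Step 1. series reduction of H1, H2 = (4 - s)/(s^2 + s + 3)
Step 2. reduce the series chain H3, H4 = (4*s - 3)/(2*s - 3)
Step 3. feedback reduction of (H1*H2), (H3*H4) = (-2*s^2 + 11*s - 12)/(2*s^3 + 3*s^2 - 16*s + 3)
Step 3 gives the overall T(s). Then T(0) = -12/3 = -4.

Hence the answer: -4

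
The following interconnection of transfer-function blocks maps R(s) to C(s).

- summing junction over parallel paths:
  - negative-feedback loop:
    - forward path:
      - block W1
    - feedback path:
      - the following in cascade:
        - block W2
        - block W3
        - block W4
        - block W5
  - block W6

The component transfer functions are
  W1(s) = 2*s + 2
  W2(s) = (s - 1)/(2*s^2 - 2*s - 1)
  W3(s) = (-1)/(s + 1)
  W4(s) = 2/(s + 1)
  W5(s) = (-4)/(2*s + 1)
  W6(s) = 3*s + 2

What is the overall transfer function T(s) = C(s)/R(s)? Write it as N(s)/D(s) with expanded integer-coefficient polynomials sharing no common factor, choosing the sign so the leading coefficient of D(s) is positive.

Step 1: combine W2, W3, W4, W5 in series gives (8*s - 8)/(4*s^5 + 6*s^4 - 4*s^3 - 11*s^2 - 6*s - 1)
Step 2: feedback reduction of W1, (W2*W3*W4*W5) gives (8*s^5 + 12*s^4 - 8*s^3 - 22*s^2 - 12*s - 2)/(4*s^4 + 2*s^3 - 6*s^2 + 11*s - 17)
Step 3: add [W1/(1+W1*(W2*W3*W4*W5))], W6 (parallel) - this is the overall T(s), already in the required normalized form

Therefore the answer is (20*s^5 + 26*s^4 - 22*s^3 - s^2 - 41*s - 36)/(4*s^4 + 2*s^3 - 6*s^2 + 11*s - 17).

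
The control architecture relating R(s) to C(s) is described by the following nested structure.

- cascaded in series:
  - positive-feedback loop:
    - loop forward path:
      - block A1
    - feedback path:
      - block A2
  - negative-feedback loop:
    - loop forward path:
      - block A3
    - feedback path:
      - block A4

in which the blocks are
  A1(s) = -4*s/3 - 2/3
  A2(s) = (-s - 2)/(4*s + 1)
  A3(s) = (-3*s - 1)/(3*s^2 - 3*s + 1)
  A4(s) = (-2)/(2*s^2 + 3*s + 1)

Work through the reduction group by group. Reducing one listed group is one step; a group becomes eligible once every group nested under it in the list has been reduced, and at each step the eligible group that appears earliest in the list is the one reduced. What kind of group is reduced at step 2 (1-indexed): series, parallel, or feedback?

Step 1. reduce the feedback loop with forward A1 and return A2
Step 2. apply the feedback formula to A3, A4
Step 3. multiply [A1/(1-A1*A2)], [A3/(1+A3*A4)] (series)
Step 2: feedback.

Therefore the answer is feedback.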